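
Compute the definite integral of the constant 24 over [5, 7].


The integral of a constant k over [a, b] equals k * (b - a).
integral from 5 to 7 of 24 dx
= 24 * (7 - 5)
= 24 * 2
= 48

48


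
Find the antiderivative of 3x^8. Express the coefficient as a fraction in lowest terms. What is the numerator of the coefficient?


Apply the power rule for integration:
integral of ax^n dx = a/(n+1) * x^(n+1) + C
integral of 3x^8 dx
= 3/9 * x^9 + C
= 1/3 * x^9 + C
The coefficient in lowest terms is 1/3, and its numerator is 1

1


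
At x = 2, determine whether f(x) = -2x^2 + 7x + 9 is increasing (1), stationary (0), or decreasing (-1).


Compute f'(x) to determine behavior:
f'(x) = -4x + 7
f'(2) = -4 * 2 + 7
= -8 + 7
= -1
Since f'(2) < 0, the function is decreasing (-1)

-1


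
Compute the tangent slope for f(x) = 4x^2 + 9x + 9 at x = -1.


The slope of the tangent line equals f'(x) at the point.
f(x) = 4x^2 + 9x + 9
f'(x) = 8x + 9
At x = -1:
f'(-1) = 8 * (-1) + 9
= -8 + 9
= 1

1


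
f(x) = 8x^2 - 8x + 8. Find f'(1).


Differentiate term by term using power and sum rules:
f(x) = 8x^2 - 8x + 8
f'(x) = 16x - 8
Substitute x = 1:
f'(1) = 16 * 1 - 8
= 16 - 8
= 8

8


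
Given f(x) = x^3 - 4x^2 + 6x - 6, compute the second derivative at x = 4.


First derivative:
f'(x) = 3x^2 - 8x + 6
Second derivative:
f''(x) = 6x - 8
Substitute x = 4:
f''(4) = 6 * 4 - 8
= 24 - 8
= 16

16


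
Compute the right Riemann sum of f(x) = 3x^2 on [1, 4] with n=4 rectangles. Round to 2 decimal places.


Right Riemann sum uses right endpoints of each subinterval.
Interval: [1, 4], n = 4
dx = (4 - 1) / 4 = 3/4
Right endpoints: [7/4, 5/2, 13/4, 4]
f values: [147/16, 75/4, 507/16, 48]
Sum = dx * (sum of f values)
= 3/4 * 861/8
= 2583/32 ≈ 80.72

80.72


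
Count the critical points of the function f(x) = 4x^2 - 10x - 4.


Find where f'(x) = 0:
f'(x) = 8x - 10
Set f'(x) = 0:
8x - 10 = 0
x = 10 / 8 = 5/4
This is a linear equation in x, so there is exactly one solution.
Number of critical points: 1

1


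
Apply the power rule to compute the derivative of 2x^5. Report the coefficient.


We apply the power rule: d/dx [ax^n] = a*n * x^(n-1)
d/dx [2x^5]
= 2 * 5 * x^(5-1)
= 10x^4
The coefficient is 10

10


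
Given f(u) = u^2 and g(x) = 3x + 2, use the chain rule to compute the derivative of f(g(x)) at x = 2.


Using the chain rule: (f(g(x)))' = f'(g(x)) * g'(x)
First, find g(2):
g(2) = 3 * 2 + 2 = 8
Next, f'(u) = 2u
And g'(x) = 3
So f'(g(2)) * g'(2)
= 2 * 8 * 3
= 48

48


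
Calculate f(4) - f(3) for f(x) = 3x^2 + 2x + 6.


Net change = f(b) - f(a)
f(x) = 3x^2 + 2x + 6
Compute f(4):
f(4) = 3 * 4^2 + 2 * 4 + 6
= 48 + 8 + 6
= 62
Compute f(3):
f(3) = 3 * 3^2 + 2 * 3 + 6
= 27 + 6 + 6
= 39
Net change = 62 - 39 = 23

23


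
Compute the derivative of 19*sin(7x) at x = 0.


Apply the chain rule to differentiate 19*sin(7x):
d/dx [19*sin(7x)]
= 19 * cos(7x) * d/dx(7x)
= 19 * 7 * cos(7x)
= 133 * cos(7x)
Evaluate at x = 0:
= 133 * cos(0)
= 133 * 1
= 133

133


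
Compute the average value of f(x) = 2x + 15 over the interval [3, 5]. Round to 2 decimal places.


Average value = 1/(b-a) * integral from a to b of f(x) dx
First compute the integral of 2x + 15:
F(x) = x^2 + 15x
F(5) = 1 * 25 + 15 * 5 = 100
F(3) = 1 * 9 + 15 * 3 = 54
Integral = 100 - 54 = 46
Average = 46 / (5 - 3) = 46 / 2
= 23 = 23.00

23.00


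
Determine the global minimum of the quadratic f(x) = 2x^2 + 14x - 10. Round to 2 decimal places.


For a quadratic f(x) = ax^2 + bx + c with a > 0, the minimum is at the vertex.
Vertex x-coordinate: x = -b/(2a)
x = -(14) / (2 * 2)
x = -14/4 = -7/2
Substitute back to find the minimum value:
f(-7/2) = 2 * (-7/2)^2 + 14 * (-7/2) - 10
= 49/2 - 49 - 10
= -69/2 = -34.50

-34.50


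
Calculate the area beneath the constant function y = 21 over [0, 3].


The area under a constant function y = 21 is a rectangle.
Width = 3 - 0 = 3
Height = 21
Area = width * height
= 3 * 21
= 63

63


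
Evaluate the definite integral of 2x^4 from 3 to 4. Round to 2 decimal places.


Find the antiderivative of 2x^4:
F(x) = 2/5 * x^5
Apply the Fundamental Theorem of Calculus:
F(4) - F(3)
= 2/5 * 4^5 - 2/5 * 3^5
= 2/5 * (1024 - 243)
= 2/5 * 781
= 1562/5 = 312.40

312.40


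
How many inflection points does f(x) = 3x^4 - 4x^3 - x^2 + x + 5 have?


Inflection points occur where f''(x) = 0 and concavity changes.
f(x) = 3x^4 - 4x^3 - x^2 + x + 5
f'(x) = 12x^3 - 12x^2 - 2x + 1
f''(x) = 36x^2 - 24x - 2
This is a quadratic in x. Use the discriminant to count real roots.
Discriminant = (-24)^2 - 4 * 36 * (-2)
= 576 - (-288)
= 864
Since discriminant > 0, f''(x) = 0 has 2 distinct real solutions.
A quadratic with two distinct real roots changes sign at each root, so concavity changes at both.
Number of inflection points: 2

2


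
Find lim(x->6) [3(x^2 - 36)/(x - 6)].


Direct substitution gives 0/0, so we factor the numerator.
Factor: 3(x^2 - 36) = 3 * (x - 6)(x + 6)
Cancel the common factor (x - 6):
3(x^2 - 36)/(x - 6) = 3 * (x + 6)
Now substitute x = 6:
= 3 * (6 + 6) = 36

36


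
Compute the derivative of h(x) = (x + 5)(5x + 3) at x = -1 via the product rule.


Let u(x) = x + 5 and v(x) = 5x + 3
u'(x) = 1
v'(x) = 5
Product rule: h'(x) = u'(x)*v(x) + u(x)*v'(x)
= 1 * (5x + 3) + (x + 5) * 5
At x = -1:
u(-1) = 1 * (-1) + 5 = 4
v(-1) = 5 * (-1) + 3 = -2
h'(-1) = 1 * (-2) + 4 * 5
= -2 + 20
= 18

18


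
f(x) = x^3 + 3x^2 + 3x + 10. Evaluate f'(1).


Differentiate f(x) = x^3 + 3x^2 + 3x + 10 term by term:
f'(x) = 3x^2 + 6x + 3
Substitute x = 1:
f'(1) = 3 * 1^2 + 6 * 1 + 3
= 3 + 6 + 3
= 12

12


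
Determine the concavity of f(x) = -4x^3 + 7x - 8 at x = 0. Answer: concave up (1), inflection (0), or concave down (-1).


Concavity is determined by the sign of f''(x).
f(x) = -4x^3 + 7x - 8
f'(x) = -12x^2 + 7
f''(x) = -24x
f''(0) = -24 * 0 + 0
= 0 + 0
= 0
f''(0) = 0, and f''(x) is linear with nonzero slope -24, so f'' changes sign at x = 0. Hence the function is at an inflection point (0)

0


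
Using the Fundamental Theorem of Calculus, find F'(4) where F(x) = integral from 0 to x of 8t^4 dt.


By the Fundamental Theorem of Calculus (Part 1):
If F(x) = integral from 0 to x of f(t) dt, then F'(x) = f(x)
Here f(t) = 8t^4
So F'(x) = 8x^4
Evaluate at x = 4:
F'(4) = 8 * 4^4
= 8 * 256
= 2048

2048


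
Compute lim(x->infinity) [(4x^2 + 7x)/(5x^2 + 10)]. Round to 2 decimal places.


For limits at infinity with equal-degree polynomials,
we compare leading coefficients.
Numerator leading term: 4x^2
Denominator leading term: 5x^2
Divide both by x^2:
lim = (4 + 7/x) / (5 + 10/x^2)
As x -> infinity, the 1/x and 1/x^2 terms vanish:
= 4/5 = 0.80

0.80


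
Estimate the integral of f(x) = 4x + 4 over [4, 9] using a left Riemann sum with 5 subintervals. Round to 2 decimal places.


Left Riemann sum uses left endpoints of each subinterval.
Interval: [4, 9], n = 5
dx = (9 - 4) / 5 = 1
Left endpoints: [4, 5, 6, 7, 8]
f values: [20, 24, 28, 32, 36]
Sum = dx * (sum of f values)
= 1 * 140
= 140 = 140.00

140.00


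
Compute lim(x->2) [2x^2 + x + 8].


Since polynomials are continuous, we use direct substitution.
lim(x->2) of 2x^2 + x + 8
= 2 * 2^2 + 1 * 2 + 8
= 8 + 2 + 8
= 18

18


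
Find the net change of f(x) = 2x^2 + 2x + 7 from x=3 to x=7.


Net change = f(b) - f(a)
f(x) = 2x^2 + 2x + 7
Compute f(7):
f(7) = 2 * 7^2 + 2 * 7 + 7
= 98 + 14 + 7
= 119
Compute f(3):
f(3) = 2 * 3^2 + 2 * 3 + 7
= 18 + 6 + 7
= 31
Net change = 119 - 31 = 88

88


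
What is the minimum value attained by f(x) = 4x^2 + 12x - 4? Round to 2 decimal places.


For a quadratic f(x) = ax^2 + bx + c with a > 0, the minimum is at the vertex.
Vertex x-coordinate: x = -b/(2a)
x = -(12) / (2 * 4)
x = -12/8 = -3/2
Substitute back to find the minimum value:
f(-3/2) = 4 * (-3/2)^2 + 12 * (-3/2) - 4
= 9 - 18 - 4
= -13 = -13.00

-13.00


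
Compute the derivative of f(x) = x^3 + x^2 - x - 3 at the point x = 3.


Differentiate f(x) = x^3 + x^2 - x - 3 term by term:
f'(x) = 3x^2 + 2x - 1
Substitute x = 3:
f'(3) = 3 * 3^2 + 2 * 3 - 1
= 27 + 6 - 1
= 32

32


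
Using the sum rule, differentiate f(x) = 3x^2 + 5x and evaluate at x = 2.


Differentiate term by term using power and sum rules:
f(x) = 3x^2 + 5x
f'(x) = 6x + 5
Substitute x = 2:
f'(2) = 6 * 2 + 5
= 12 + 5
= 17

17


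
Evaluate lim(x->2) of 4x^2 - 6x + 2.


Since polynomials are continuous, we use direct substitution.
lim(x->2) of 4x^2 - 6x + 2
= 4 * 2^2 - 6 * 2 + 2
= 16 - 12 + 2
= 6

6


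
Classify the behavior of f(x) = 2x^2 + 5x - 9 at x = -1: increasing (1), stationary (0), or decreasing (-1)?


Compute f'(x) to determine behavior:
f'(x) = 4x + 5
f'(-1) = 4 * (-1) + 5
= -4 + 5
= 1
Since f'(-1) > 0, the function is increasing (1)

1


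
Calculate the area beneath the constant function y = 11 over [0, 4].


The area under a constant function y = 11 is a rectangle.
Width = 4 - 0 = 4
Height = 11
Area = width * height
= 4 * 11
= 44

44


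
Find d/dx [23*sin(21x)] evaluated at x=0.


Apply the chain rule to differentiate 23*sin(21x):
d/dx [23*sin(21x)]
= 23 * cos(21x) * d/dx(21x)
= 23 * 21 * cos(21x)
= 483 * cos(21x)
Evaluate at x = 0:
= 483 * cos(0)
= 483 * 1
= 483

483


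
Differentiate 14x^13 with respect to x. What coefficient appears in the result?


We apply the power rule: d/dx [ax^n] = a*n * x^(n-1)
d/dx [14x^13]
= 14 * 13 * x^(13-1)
= 182x^12
The coefficient is 182

182


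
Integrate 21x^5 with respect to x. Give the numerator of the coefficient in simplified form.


Apply the power rule for integration:
integral of ax^n dx = a/(n+1) * x^(n+1) + C
integral of 21x^5 dx
= 21/6 * x^6 + C
= 7/2 * x^6 + C
The coefficient in lowest terms is 7/2, and its numerator is 7

7


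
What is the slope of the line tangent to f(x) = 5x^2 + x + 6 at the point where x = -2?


The slope of the tangent line equals f'(x) at the point.
f(x) = 5x^2 + x + 6
f'(x) = 10x + 1
At x = -2:
f'(-2) = 10 * (-2) + 1
= -20 + 1
= -19

-19


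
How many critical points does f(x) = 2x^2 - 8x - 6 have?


Find where f'(x) = 0:
f'(x) = 4x - 8
Set f'(x) = 0:
4x - 8 = 0
x = 8 / 4 = 2
This is a linear equation in x, so there is exactly one solution.
Number of critical points: 1

1


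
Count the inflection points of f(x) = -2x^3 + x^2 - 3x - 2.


Inflection points occur where f''(x) = 0 and concavity changes.
f(x) = -2x^3 + x^2 - 3x - 2
f'(x) = -6x^2 + 2x - 3
f''(x) = -12x + 2
Set f''(x) = 0:
-12x + 2 = 0
x = -2 / (-12) = 1/6
Since f''(x) is linear (degree 1), it changes sign at this point.
Therefore there is exactly 1 inflection point.

1


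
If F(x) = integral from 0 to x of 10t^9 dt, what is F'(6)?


By the Fundamental Theorem of Calculus (Part 1):
If F(x) = integral from 0 to x of f(t) dt, then F'(x) = f(x)
Here f(t) = 10t^9
So F'(x) = 10x^9
Evaluate at x = 6:
F'(6) = 10 * 6^9
= 10 * 10077696
= 100776960

100776960


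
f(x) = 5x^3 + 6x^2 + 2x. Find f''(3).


First derivative:
f'(x) = 15x^2 + 12x + 2
Second derivative:
f''(x) = 30x + 12
Substitute x = 3:
f''(3) = 30 * 3 + 12
= 90 + 12
= 102

102


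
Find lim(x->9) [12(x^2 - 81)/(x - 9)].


Direct substitution gives 0/0, so we factor the numerator.
Factor: 12(x^2 - 81) = 12 * (x - 9)(x + 9)
Cancel the common factor (x - 9):
12(x^2 - 81)/(x - 9) = 12 * (x + 9)
Now substitute x = 9:
= 12 * (9 + 9) = 216

216


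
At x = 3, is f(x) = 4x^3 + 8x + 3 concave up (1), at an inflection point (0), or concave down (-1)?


Concavity is determined by the sign of f''(x).
f(x) = 4x^3 + 8x + 3
f'(x) = 12x^2 + 8
f''(x) = 24x
f''(3) = 24 * 3 + 0
= 72 + 0
= 72
Since f''(3) > 0, the function is concave up (1)

1


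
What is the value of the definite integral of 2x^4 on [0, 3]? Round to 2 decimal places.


Find the antiderivative of 2x^4:
F(x) = 2/5 * x^5
Apply the Fundamental Theorem of Calculus:
F(3) - F(0)
= 2/5 * 3^5 - 2/5 * 0^5
= 2/5 * (243 - 0)
= 2/5 * 243
= 486/5 = 97.20

97.20


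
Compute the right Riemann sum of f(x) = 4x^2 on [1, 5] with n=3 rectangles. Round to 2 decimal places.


Right Riemann sum uses right endpoints of each subinterval.
Interval: [1, 5], n = 3
dx = (5 - 1) / 3 = 4/3
Right endpoints: [7/3, 11/3, 5]
f values: [196/9, 484/9, 100]
Sum = dx * (sum of f values)
= 4/3 * 1580/9
= 6320/27 ≈ 234.07

234.07


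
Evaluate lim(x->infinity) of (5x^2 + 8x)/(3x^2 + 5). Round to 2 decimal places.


For limits at infinity with equal-degree polynomials,
we compare leading coefficients.
Numerator leading term: 5x^2
Denominator leading term: 3x^2
Divide both by x^2:
lim = (5 + 8/x) / (3 + 5/x^2)
As x -> infinity, the 1/x and 1/x^2 terms vanish:
= 5/3 ≈ 1.67

1.67


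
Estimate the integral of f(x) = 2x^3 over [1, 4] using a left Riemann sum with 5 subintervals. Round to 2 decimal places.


Left Riemann sum uses left endpoints of each subinterval.
Interval: [1, 4], n = 5
dx = (4 - 1) / 5 = 3/5
Left endpoints: [1, 8/5, 11/5, 14/5, 17/5]
f values: [2, 1024/125, 2662/125, 5488/125, 9826/125]
Sum = dx * (sum of f values)
= 3/5 * 154
= 462/5 = 92.40

92.40


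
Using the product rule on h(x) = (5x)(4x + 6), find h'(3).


Let u(x) = 5x and v(x) = 4x + 6
u'(x) = 5
v'(x) = 4
Product rule: h'(x) = u'(x)*v(x) + u(x)*v'(x)
= 5 * (4x + 6) + (5x) * 4
At x = 3:
u(3) = 5 * 3 + 0 = 15
v(3) = 4 * 3 + 6 = 18
h'(3) = 5 * 18 + 15 * 4
= 90 + 60
= 150

150


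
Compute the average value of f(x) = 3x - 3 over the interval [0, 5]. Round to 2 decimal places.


Average value = 1/(b-a) * integral from a to b of f(x) dx
First compute the integral of 3x - 3:
F(x) = (3/2)x^2 - 3x
F(5) = 3/2 * 25 - 3 * 5 = 45/2
F(0) = 3/2 * 0 - 3 * 0 = 0
Integral = 45/2 - 0 = 45/2
Average = (45/2) / (5 - 0) = (45/2) / 5
= 9/2 = 4.50

4.50


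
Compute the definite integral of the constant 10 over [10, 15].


The integral of a constant k over [a, b] equals k * (b - a).
integral from 10 to 15 of 10 dx
= 10 * (15 - 10)
= 10 * 5
= 50

50


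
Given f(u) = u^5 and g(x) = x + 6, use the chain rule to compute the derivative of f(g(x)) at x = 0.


Using the chain rule: (f(g(x)))' = f'(g(x)) * g'(x)
First, find g(0):
g(0) = 1 * 0 + 6 = 6
Next, f'(u) = 5u^4
And g'(x) = 1
So f'(g(0)) * g'(0)
= 5 * 6^4 * 1
= 5 * 1296 * 1
= 6480

6480


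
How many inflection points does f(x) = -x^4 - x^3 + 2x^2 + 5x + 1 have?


Inflection points occur where f''(x) = 0 and concavity changes.
f(x) = -x^4 - x^3 + 2x^2 + 5x + 1
f'(x) = -4x^3 - 3x^2 + 4x + 5
f''(x) = -12x^2 - 6x + 4
This is a quadratic in x. Use the discriminant to count real roots.
Discriminant = (-6)^2 - 4 * (-12) * 4
= 36 - (-192)
= 228
Since discriminant > 0, f''(x) = 0 has 2 distinct real solutions.
A quadratic with two distinct real roots changes sign at each root, so concavity changes at both.
Number of inflection points: 2

2


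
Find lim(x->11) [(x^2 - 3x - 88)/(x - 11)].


Direct substitution gives 0/0, so we factor the numerator.
Factor: (x^2 - 3x - 88) = (x - 11)(x + 8)
Cancel the common factor (x - 11):
(x^2 - 3x - 88)/(x - 11) = (x + 8)
Now substitute x = 11:
= (11) - (-8) = 19

19


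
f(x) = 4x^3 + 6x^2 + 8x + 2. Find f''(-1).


First derivative:
f'(x) = 12x^2 + 12x + 8
Second derivative:
f''(x) = 24x + 12
Substitute x = -1:
f''(-1) = 24 * (-1) + 12
= -24 + 12
= -12

-12


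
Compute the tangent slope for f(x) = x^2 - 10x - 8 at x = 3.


The slope of the tangent line equals f'(x) at the point.
f(x) = x^2 - 10x - 8
f'(x) = 2x - 10
At x = 3:
f'(3) = 2 * 3 - 10
= 6 - 10
= -4

-4


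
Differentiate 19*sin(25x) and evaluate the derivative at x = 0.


Apply the chain rule to differentiate 19*sin(25x):
d/dx [19*sin(25x)]
= 19 * cos(25x) * d/dx(25x)
= 19 * 25 * cos(25x)
= 475 * cos(25x)
Evaluate at x = 0:
= 475 * cos(0)
= 475 * 1
= 475

475


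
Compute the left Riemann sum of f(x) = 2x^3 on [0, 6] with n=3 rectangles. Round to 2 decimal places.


Left Riemann sum uses left endpoints of each subinterval.
Interval: [0, 6], n = 3
dx = (6 - 0) / 3 = 2
Left endpoints: [0, 2, 4]
f values: [0, 16, 128]
Sum = dx * (sum of f values)
= 2 * 144
= 288 = 288.00

288.00


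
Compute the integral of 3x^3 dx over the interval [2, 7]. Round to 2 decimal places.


Find the antiderivative of 3x^3:
F(x) = 3/4 * x^4
Apply the Fundamental Theorem of Calculus:
F(7) - F(2)
= 3/4 * 7^4 - 3/4 * 2^4
= 3/4 * (2401 - 16)
= 3/4 * 2385
= 7155/4 = 1788.75

1788.75


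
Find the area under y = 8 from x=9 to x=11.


The area under a constant function y = 8 is a rectangle.
Width = 11 - 9 = 2
Height = 8
Area = width * height
= 2 * 8
= 16

16


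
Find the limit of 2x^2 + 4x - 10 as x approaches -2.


Since polynomials are continuous, we use direct substitution.
lim(x->-2) of 2x^2 + 4x - 10
= 2 * (-2)^2 + 4 * (-2) - 10
= 8 - 8 - 10
= -10

-10


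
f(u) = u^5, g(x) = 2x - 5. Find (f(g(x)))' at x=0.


Using the chain rule: (f(g(x)))' = f'(g(x)) * g'(x)
First, find g(0):
g(0) = 2 * 0 - 5 = -5
Next, f'(u) = 5u^4
And g'(x) = 2
So f'(g(0)) * g'(0)
= 5 * (-5)^4 * 2
= 5 * 625 * 2
= 6250

6250


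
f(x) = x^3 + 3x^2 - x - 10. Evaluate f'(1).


Differentiate f(x) = x^3 + 3x^2 - x - 10 term by term:
f'(x) = 3x^2 + 6x - 1
Substitute x = 1:
f'(1) = 3 * 1^2 + 6 * 1 - 1
= 3 + 6 - 1
= 8

8


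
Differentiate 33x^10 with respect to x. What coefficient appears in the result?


We apply the power rule: d/dx [ax^n] = a*n * x^(n-1)
d/dx [33x^10]
= 33 * 10 * x^(10-1)
= 330x^9
The coefficient is 330

330


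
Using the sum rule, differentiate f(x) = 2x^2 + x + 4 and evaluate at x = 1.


Differentiate term by term using power and sum rules:
f(x) = 2x^2 + x + 4
f'(x) = 4x + 1
Substitute x = 1:
f'(1) = 4 * 1 + 1
= 4 + 1
= 5

5


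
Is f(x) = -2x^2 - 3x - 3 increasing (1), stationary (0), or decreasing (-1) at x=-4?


Compute f'(x) to determine behavior:
f'(x) = -4x - 3
f'(-4) = -4 * (-4) - 3
= 16 - 3
= 13
Since f'(-4) > 0, the function is increasing (1)

1


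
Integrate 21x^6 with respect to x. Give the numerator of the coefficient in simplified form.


Apply the power rule for integration:
integral of ax^n dx = a/(n+1) * x^(n+1) + C
integral of 21x^6 dx
= 21/7 * x^7 + C
= 3 * x^7 + C
The coefficient in lowest terms is 3 = 3/1, so its numerator is 3

3


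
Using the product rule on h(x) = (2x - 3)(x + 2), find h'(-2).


Let u(x) = 2x - 3 and v(x) = x + 2
u'(x) = 2
v'(x) = 1
Product rule: h'(x) = u'(x)*v(x) + u(x)*v'(x)
= 2 * (x + 2) + (2x - 3) * 1
At x = -2:
u(-2) = 2 * (-2) - 3 = -7
v(-2) = 1 * (-2) + 2 = 0
h'(-2) = 2 * 0 + (-7) * 1
= 0 - 7
= -7

-7


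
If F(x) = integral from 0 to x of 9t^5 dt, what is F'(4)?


By the Fundamental Theorem of Calculus (Part 1):
If F(x) = integral from 0 to x of f(t) dt, then F'(x) = f(x)
Here f(t) = 9t^5
So F'(x) = 9x^5
Evaluate at x = 4:
F'(4) = 9 * 4^5
= 9 * 1024
= 9216

9216


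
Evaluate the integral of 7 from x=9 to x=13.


The integral of a constant k over [a, b] equals k * (b - a).
integral from 9 to 13 of 7 dx
= 7 * (13 - 9)
= 7 * 4
= 28

28


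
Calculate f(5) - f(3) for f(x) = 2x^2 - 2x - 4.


Net change = f(b) - f(a)
f(x) = 2x^2 - 2x - 4
Compute f(5):
f(5) = 2 * 5^2 - 2 * 5 - 4
= 50 - 10 - 4
= 36
Compute f(3):
f(3) = 2 * 3^2 - 2 * 3 - 4
= 18 - 6 - 4
= 8
Net change = 36 - 8 = 28

28


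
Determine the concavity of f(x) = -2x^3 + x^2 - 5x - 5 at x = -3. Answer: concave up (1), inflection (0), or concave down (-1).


Concavity is determined by the sign of f''(x).
f(x) = -2x^3 + x^2 - 5x - 5
f'(x) = -6x^2 + 2x - 5
f''(x) = -12x + 2
f''(-3) = -12 * (-3) + 2
= 36 + 2
= 38
Since f''(-3) > 0, the function is concave up (1)

1


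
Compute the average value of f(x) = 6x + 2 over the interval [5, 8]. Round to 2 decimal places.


Average value = 1/(b-a) * integral from a to b of f(x) dx
First compute the integral of 6x + 2:
F(x) = 3x^2 + 2x
F(8) = 3 * 64 + 2 * 8 = 208
F(5) = 3 * 25 + 2 * 5 = 85
Integral = 208 - 85 = 123
Average = 123 / (8 - 5) = 123 / 3
= 41 = 41.00

41.00


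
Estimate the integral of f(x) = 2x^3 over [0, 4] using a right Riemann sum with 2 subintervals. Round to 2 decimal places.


Right Riemann sum uses right endpoints of each subinterval.
Interval: [0, 4], n = 2
dx = (4 - 0) / 2 = 2
Right endpoints: [2, 4]
f values: [16, 128]
Sum = dx * (sum of f values)
= 2 * 144
= 288 = 288.00

288.00


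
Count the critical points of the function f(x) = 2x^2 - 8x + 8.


Find where f'(x) = 0:
f'(x) = 4x - 8
Set f'(x) = 0:
4x - 8 = 0
x = 8 / 4 = 2
This is a linear equation in x, so there is exactly one solution.
Number of critical points: 1

1


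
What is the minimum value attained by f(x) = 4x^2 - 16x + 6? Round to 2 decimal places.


For a quadratic f(x) = ax^2 + bx + c with a > 0, the minimum is at the vertex.
Vertex x-coordinate: x = -b/(2a)
x = -(-16) / (2 * 4)
x = 16/8 = 2
Substitute back to find the minimum value:
f(2) = 4 * 2^2 - 16 * 2 + 6
= 16 - 32 + 6
= -10 = -10.00

-10.00


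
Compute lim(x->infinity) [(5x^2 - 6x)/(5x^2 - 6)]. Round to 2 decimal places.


For limits at infinity with equal-degree polynomials,
we compare leading coefficients.
Numerator leading term: 5x^2
Denominator leading term: 5x^2
Divide both by x^2:
lim = (5 - 6/x) / (5 - 6/x^2)
As x -> infinity, the 1/x and 1/x^2 terms vanish:
= 5/5 = 1 = 1.00

1.00


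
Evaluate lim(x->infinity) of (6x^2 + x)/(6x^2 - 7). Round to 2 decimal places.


For limits at infinity with equal-degree polynomials,
we compare leading coefficients.
Numerator leading term: 6x^2
Denominator leading term: 6x^2
Divide both by x^2:
lim = (6 + 1/x) / (6 - 7/x^2)
As x -> infinity, the 1/x and 1/x^2 terms vanish:
= 6/6 = 1 = 1.00

1.00


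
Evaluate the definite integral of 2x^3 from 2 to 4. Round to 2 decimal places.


Find the antiderivative of 2x^3:
F(x) = 2/4 * x^4
Apply the Fundamental Theorem of Calculus:
F(4) - F(2)
= 2/4 * 4^4 - 2/4 * 2^4
= 2/4 * (256 - 16)
= 2/4 * 240
= 120 = 120.00

120.00


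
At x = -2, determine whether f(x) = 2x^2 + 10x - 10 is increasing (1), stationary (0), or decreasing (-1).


Compute f'(x) to determine behavior:
f'(x) = 4x + 10
f'(-2) = 4 * (-2) + 10
= -8 + 10
= 2
Since f'(-2) > 0, the function is increasing (1)

1


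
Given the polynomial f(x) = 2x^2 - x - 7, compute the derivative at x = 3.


Differentiate term by term using power and sum rules:
f(x) = 2x^2 - x - 7
f'(x) = 4x - 1
Substitute x = 3:
f'(3) = 4 * 3 - 1
= 12 - 1
= 11

11


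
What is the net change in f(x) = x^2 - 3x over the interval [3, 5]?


Net change = f(b) - f(a)
f(x) = x^2 - 3x
Compute f(5):
f(5) = 1 * 5^2 - 3 * 5 + 0
= 25 - 15 + 0
= 10
Compute f(3):
f(3) = 1 * 3^2 - 3 * 3 + 0
= 9 - 9 + 0
= 0
Net change = 10 - 0 = 10

10


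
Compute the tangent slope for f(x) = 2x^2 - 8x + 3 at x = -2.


The slope of the tangent line equals f'(x) at the point.
f(x) = 2x^2 - 8x + 3
f'(x) = 4x - 8
At x = -2:
f'(-2) = 4 * (-2) - 8
= -8 - 8
= -16

-16


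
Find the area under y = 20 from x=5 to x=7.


The area under a constant function y = 20 is a rectangle.
Width = 7 - 5 = 2
Height = 20
Area = width * height
= 2 * 20
= 40

40


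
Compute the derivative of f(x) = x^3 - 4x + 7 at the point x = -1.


Differentiate f(x) = x^3 - 4x + 7 term by term:
f'(x) = 3x^2 - 4
Substitute x = -1:
f'(-1) = 3 * (-1)^2 + 0 * (-1) - 4
= 3 + 0 - 4
= -1

-1


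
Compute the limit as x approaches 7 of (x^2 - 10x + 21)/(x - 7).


Direct substitution gives 0/0, so we factor the numerator.
Factor: (x^2 - 10x + 21) = (x - 7)(x - 3)
Cancel the common factor (x - 7):
(x^2 - 10x + 21)/(x - 7) = (x - 3)
Now substitute x = 7:
= (7) - (3) = 4

4


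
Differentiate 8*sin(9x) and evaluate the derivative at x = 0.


Apply the chain rule to differentiate 8*sin(9x):
d/dx [8*sin(9x)]
= 8 * cos(9x) * d/dx(9x)
= 8 * 9 * cos(9x)
= 72 * cos(9x)
Evaluate at x = 0:
= 72 * cos(0)
= 72 * 1
= 72

72


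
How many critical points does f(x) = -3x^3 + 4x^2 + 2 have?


Find where f'(x) = 0:
f(x) = -3x^3 + 4x^2 + 2
f'(x) = -9x^2 + 8x
This is a quadratic in x. Use the discriminant to count real roots.
Discriminant = (8)^2 - 4 * (-9) * 0
= 64 - 0
= 64
Since discriminant > 0, f'(x) = 0 has 2 real solutions.
Number of critical points: 2

2


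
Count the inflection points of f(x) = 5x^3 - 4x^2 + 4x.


Inflection points occur where f''(x) = 0 and concavity changes.
f(x) = 5x^3 - 4x^2 + 4x
f'(x) = 15x^2 - 8x + 4
f''(x) = 30x - 8
Set f''(x) = 0:
30x - 8 = 0
x = 8 / 30 = 4/15
Since f''(x) is linear (degree 1), it changes sign at this point.
Therefore there is exactly 1 inflection point.

1


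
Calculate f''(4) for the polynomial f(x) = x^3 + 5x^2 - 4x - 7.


First derivative:
f'(x) = 3x^2 + 10x - 4
Second derivative:
f''(x) = 6x + 10
Substitute x = 4:
f''(4) = 6 * 4 + 10
= 24 + 10
= 34

34


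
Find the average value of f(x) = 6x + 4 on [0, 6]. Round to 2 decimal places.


Average value = 1/(b-a) * integral from a to b of f(x) dx
First compute the integral of 6x + 4:
F(x) = 3x^2 + 4x
F(6) = 3 * 36 + 4 * 6 = 132
F(0) = 3 * 0 + 4 * 0 = 0
Integral = 132 - 0 = 132
Average = 132 / (6 - 0) = 132 / 6
= 22 = 22.00

22.00


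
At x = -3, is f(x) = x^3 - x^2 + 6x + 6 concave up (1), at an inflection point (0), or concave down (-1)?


Concavity is determined by the sign of f''(x).
f(x) = x^3 - x^2 + 6x + 6
f'(x) = 3x^2 - 2x + 6
f''(x) = 6x - 2
f''(-3) = 6 * (-3) - 2
= -18 - 2
= -20
Since f''(-3) < 0, the function is concave down (-1)

-1


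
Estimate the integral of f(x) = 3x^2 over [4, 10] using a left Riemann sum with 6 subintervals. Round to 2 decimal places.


Left Riemann sum uses left endpoints of each subinterval.
Interval: [4, 10], n = 6
dx = (10 - 4) / 6 = 1
Left endpoints: [4, 5, 6, 7, 8, 9]
f values: [48, 75, 108, 147, 192, 243]
Sum = dx * (sum of f values)
= 1 * 813
= 813 = 813.00

813.00


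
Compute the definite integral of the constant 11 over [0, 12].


The integral of a constant k over [a, b] equals k * (b - a).
integral from 0 to 12 of 11 dx
= 11 * (12 - 0)
= 11 * 12
= 132

132


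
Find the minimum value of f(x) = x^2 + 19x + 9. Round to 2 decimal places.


For a quadratic f(x) = ax^2 + bx + c with a > 0, the minimum is at the vertex.
Vertex x-coordinate: x = -b/(2a)
x = -(19) / (2 * 1)
x = -19/2
Substitute back to find the minimum value:
f(-19/2) = 1 * (-19/2)^2 + 19 * (-19/2) + 9
= 361/4 - 361/2 + 9
= -325/4 = -81.25

-81.25


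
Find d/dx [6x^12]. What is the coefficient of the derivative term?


We apply the power rule: d/dx [ax^n] = a*n * x^(n-1)
d/dx [6x^12]
= 6 * 12 * x^(12-1)
= 72x^11
The coefficient is 72

72


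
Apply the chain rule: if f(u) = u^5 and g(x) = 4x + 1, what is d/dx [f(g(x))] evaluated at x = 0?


Using the chain rule: (f(g(x)))' = f'(g(x)) * g'(x)
First, find g(0):
g(0) = 4 * 0 + 1 = 1
Next, f'(u) = 5u^4
And g'(x) = 4
So f'(g(0)) * g'(0)
= 5 * 1^4 * 4
= 5 * 1 * 4
= 20

20


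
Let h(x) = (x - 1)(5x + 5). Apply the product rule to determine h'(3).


Let u(x) = x - 1 and v(x) = 5x + 5
u'(x) = 1
v'(x) = 5
Product rule: h'(x) = u'(x)*v(x) + u(x)*v'(x)
= 1 * (5x + 5) + (x - 1) * 5
At x = 3:
u(3) = 1 * 3 - 1 = 2
v(3) = 5 * 3 + 5 = 20
h'(3) = 1 * 20 + 2 * 5
= 20 + 10
= 30

30


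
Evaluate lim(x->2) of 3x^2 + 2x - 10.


Since polynomials are continuous, we use direct substitution.
lim(x->2) of 3x^2 + 2x - 10
= 3 * 2^2 + 2 * 2 - 10
= 12 + 4 - 10
= 6

6


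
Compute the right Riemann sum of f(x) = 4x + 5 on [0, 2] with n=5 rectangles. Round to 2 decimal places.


Right Riemann sum uses right endpoints of each subinterval.
Interval: [0, 2], n = 5
dx = (2 - 0) / 5 = 2/5
Right endpoints: [2/5, 4/5, 6/5, 8/5, 2]
f values: [33/5, 41/5, 49/5, 57/5, 13]
Sum = dx * (sum of f values)
= 2/5 * 49
= 98/5 = 19.60

19.60


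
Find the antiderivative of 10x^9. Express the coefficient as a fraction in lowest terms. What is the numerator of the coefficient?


Apply the power rule for integration:
integral of ax^n dx = a/(n+1) * x^(n+1) + C
integral of 10x^9 dx
= 10/10 * x^10 + C
= 1 * x^10 + C
The coefficient in lowest terms is 1 = 1/1, so its numerator is 1

1


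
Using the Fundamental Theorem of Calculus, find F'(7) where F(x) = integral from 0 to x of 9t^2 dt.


By the Fundamental Theorem of Calculus (Part 1):
If F(x) = integral from 0 to x of f(t) dt, then F'(x) = f(x)
Here f(t) = 9t^2
So F'(x) = 9x^2
Evaluate at x = 7:
F'(7) = 9 * 7^2
= 9 * 49
= 441

441


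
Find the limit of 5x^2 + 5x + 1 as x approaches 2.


Since polynomials are continuous, we use direct substitution.
lim(x->2) of 5x^2 + 5x + 1
= 5 * 2^2 + 5 * 2 + 1
= 20 + 10 + 1
= 31

31


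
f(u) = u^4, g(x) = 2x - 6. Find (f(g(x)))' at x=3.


Using the chain rule: (f(g(x)))' = f'(g(x)) * g'(x)
First, find g(3):
g(3) = 2 * 3 - 6 = 0
Next, f'(u) = 4u^3
And g'(x) = 2
So f'(g(3)) * g'(3)
= 4 * 0^3 * 2
= 4 * 0 * 2
= 0

0


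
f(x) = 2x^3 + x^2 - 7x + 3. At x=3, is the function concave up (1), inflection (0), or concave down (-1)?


Concavity is determined by the sign of f''(x).
f(x) = 2x^3 + x^2 - 7x + 3
f'(x) = 6x^2 + 2x - 7
f''(x) = 12x + 2
f''(3) = 12 * 3 + 2
= 36 + 2
= 38
Since f''(3) > 0, the function is concave up (1)

1


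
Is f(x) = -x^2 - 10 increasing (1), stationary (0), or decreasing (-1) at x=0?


Compute f'(x) to determine behavior:
f'(x) = -2x
f'(0) = -2 * 0 + 0
= 0 + 0
= 0
Since f'(0) = 0, the function is stationary (0)

0


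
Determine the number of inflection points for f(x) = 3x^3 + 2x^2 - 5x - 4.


Inflection points occur where f''(x) = 0 and concavity changes.
f(x) = 3x^3 + 2x^2 - 5x - 4
f'(x) = 9x^2 + 4x - 5
f''(x) = 18x + 4
Set f''(x) = 0:
18x + 4 = 0
x = -4 / 18 = -2/9
Since f''(x) is linear (degree 1), it changes sign at this point.
Therefore there is exactly 1 inflection point.

1


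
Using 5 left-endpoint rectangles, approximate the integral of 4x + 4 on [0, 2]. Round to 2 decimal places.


Left Riemann sum uses left endpoints of each subinterval.
Interval: [0, 2], n = 5
dx = (2 - 0) / 5 = 2/5
Left endpoints: [0, 2/5, 4/5, 6/5, 8/5]
f values: [4, 28/5, 36/5, 44/5, 52/5]
Sum = dx * (sum of f values)
= 2/5 * 36
= 72/5 = 14.40

14.40


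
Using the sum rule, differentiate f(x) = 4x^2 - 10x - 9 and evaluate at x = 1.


Differentiate term by term using power and sum rules:
f(x) = 4x^2 - 10x - 9
f'(x) = 8x - 10
Substitute x = 1:
f'(1) = 8 * 1 - 10
= 8 - 10
= -2

-2


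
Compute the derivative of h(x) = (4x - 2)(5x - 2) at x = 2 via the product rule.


Let u(x) = 4x - 2 and v(x) = 5x - 2
u'(x) = 4
v'(x) = 5
Product rule: h'(x) = u'(x)*v(x) + u(x)*v'(x)
= 4 * (5x - 2) + (4x - 2) * 5
At x = 2:
u(2) = 4 * 2 - 2 = 6
v(2) = 5 * 2 - 2 = 8
h'(2) = 4 * 8 + 6 * 5
= 32 + 30
= 62

62


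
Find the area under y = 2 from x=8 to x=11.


The area under a constant function y = 2 is a rectangle.
Width = 11 - 8 = 3
Height = 2
Area = width * height
= 3 * 2
= 6

6


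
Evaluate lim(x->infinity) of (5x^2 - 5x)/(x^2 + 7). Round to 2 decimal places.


For limits at infinity with equal-degree polynomials,
we compare leading coefficients.
Numerator leading term: 5x^2
Denominator leading term: x^2
Divide both by x^2:
lim = (5 - 5/x) / (1 + 7/x^2)
As x -> infinity, the 1/x and 1/x^2 terms vanish:
= 5/1 = 5 = 5.00

5.00


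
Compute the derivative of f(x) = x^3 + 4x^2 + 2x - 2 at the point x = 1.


Differentiate f(x) = x^3 + 4x^2 + 2x - 2 term by term:
f'(x) = 3x^2 + 8x + 2
Substitute x = 1:
f'(1) = 3 * 1^2 + 8 * 1 + 2
= 3 + 8 + 2
= 13

13


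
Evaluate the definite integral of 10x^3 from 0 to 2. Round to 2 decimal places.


Find the antiderivative of 10x^3:
F(x) = 10/4 * x^4
Apply the Fundamental Theorem of Calculus:
F(2) - F(0)
= 10/4 * 2^4 - 10/4 * 0^4
= 10/4 * (16 - 0)
= 10/4 * 16
= 40 = 40.00

40.00


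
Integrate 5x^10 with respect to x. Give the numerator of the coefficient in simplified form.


Apply the power rule for integration:
integral of ax^n dx = a/(n+1) * x^(n+1) + C
integral of 5x^10 dx
= 5/11 * x^11 + C
The coefficient in lowest terms is 5/11, and its numerator is 5

5


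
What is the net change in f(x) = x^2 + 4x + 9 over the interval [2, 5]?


Net change = f(b) - f(a)
f(x) = x^2 + 4x + 9
Compute f(5):
f(5) = 1 * 5^2 + 4 * 5 + 9
= 25 + 20 + 9
= 54
Compute f(2):
f(2) = 1 * 2^2 + 4 * 2 + 9
= 4 + 8 + 9
= 21
Net change = 54 - 21 = 33

33


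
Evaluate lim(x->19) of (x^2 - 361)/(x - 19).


Direct substitution gives 0/0, so we factor the numerator.
Factor: (x^2 - 361) = (x - 19)(x + 19)
Cancel the common factor (x - 19):
(x^2 - 361)/(x - 19) = (x + 19)
Now substitute x = 19:
= (19 + 19) = 38

38


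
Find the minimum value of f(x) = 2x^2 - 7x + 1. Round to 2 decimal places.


For a quadratic f(x) = ax^2 + bx + c with a > 0, the minimum is at the vertex.
Vertex x-coordinate: x = -b/(2a)
x = -(-7) / (2 * 2)
x = 7/4
Substitute back to find the minimum value:
f(7/4) = 2 * (7/4)^2 - 7 * (7/4) + 1
= 49/8 - 49/4 + 1
= -41/8 ≈ -5.13

-5.13


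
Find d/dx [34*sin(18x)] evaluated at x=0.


Apply the chain rule to differentiate 34*sin(18x):
d/dx [34*sin(18x)]
= 34 * cos(18x) * d/dx(18x)
= 34 * 18 * cos(18x)
= 612 * cos(18x)
Evaluate at x = 0:
= 612 * cos(0)
= 612 * 1
= 612

612


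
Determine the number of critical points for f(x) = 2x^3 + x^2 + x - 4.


Find where f'(x) = 0:
f(x) = 2x^3 + x^2 + x - 4
f'(x) = 6x^2 + 2x + 1
This is a quadratic in x. Use the discriminant to count real roots.
Discriminant = (2)^2 - 4 * 6 * 1
= 4 - 24
= -20
Since discriminant < 0, f'(x) = 0 has no real solutions.
Number of critical points: 0

0


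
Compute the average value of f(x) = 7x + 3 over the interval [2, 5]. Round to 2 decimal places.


Average value = 1/(b-a) * integral from a to b of f(x) dx
First compute the integral of 7x + 3:
F(x) = (7/2)x^2 + 3x
F(5) = 7/2 * 25 + 3 * 5 = 205/2
F(2) = 7/2 * 4 + 3 * 2 = 20
Integral = 205/2 - 20 = 165/2
Average = (165/2) / (5 - 2) = (165/2) / 3
= 55/2 = 27.50

27.50


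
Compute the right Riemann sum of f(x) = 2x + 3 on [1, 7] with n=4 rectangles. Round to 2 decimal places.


Right Riemann sum uses right endpoints of each subinterval.
Interval: [1, 7], n = 4
dx = (7 - 1) / 4 = 3/2
Right endpoints: [5/2, 4, 11/2, 7]
f values: [8, 11, 14, 17]
Sum = dx * (sum of f values)
= 3/2 * 50
= 75 = 75.00

75.00


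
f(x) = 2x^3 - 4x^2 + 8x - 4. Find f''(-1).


First derivative:
f'(x) = 6x^2 - 8x + 8
Second derivative:
f''(x) = 12x - 8
Substitute x = -1:
f''(-1) = 12 * (-1) - 8
= -12 - 8
= -20

-20


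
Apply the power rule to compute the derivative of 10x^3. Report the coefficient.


We apply the power rule: d/dx [ax^n] = a*n * x^(n-1)
d/dx [10x^3]
= 10 * 3 * x^(3-1)
= 30x^2
The coefficient is 30

30


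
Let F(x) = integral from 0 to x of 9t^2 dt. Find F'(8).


By the Fundamental Theorem of Calculus (Part 1):
If F(x) = integral from 0 to x of f(t) dt, then F'(x) = f(x)
Here f(t) = 9t^2
So F'(x) = 9x^2
Evaluate at x = 8:
F'(8) = 9 * 8^2
= 9 * 64
= 576

576


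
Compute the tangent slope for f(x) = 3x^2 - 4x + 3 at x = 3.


The slope of the tangent line equals f'(x) at the point.
f(x) = 3x^2 - 4x + 3
f'(x) = 6x - 4
At x = 3:
f'(3) = 6 * 3 - 4
= 18 - 4
= 14

14


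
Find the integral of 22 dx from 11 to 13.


The integral of a constant k over [a, b] equals k * (b - a).
integral from 11 to 13 of 22 dx
= 22 * (13 - 11)
= 22 * 2
= 44

44


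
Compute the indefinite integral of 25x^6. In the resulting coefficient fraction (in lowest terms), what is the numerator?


Apply the power rule for integration:
integral of ax^n dx = a/(n+1) * x^(n+1) + C
integral of 25x^6 dx
= 25/7 * x^7 + C
The coefficient in lowest terms is 25/7, and its numerator is 25

25


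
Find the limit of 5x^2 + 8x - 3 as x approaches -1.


Since polynomials are continuous, we use direct substitution.
lim(x->-1) of 5x^2 + 8x - 3
= 5 * (-1)^2 + 8 * (-1) - 3
= 5 - 8 - 3
= -6

-6


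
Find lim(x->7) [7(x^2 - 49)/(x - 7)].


Direct substitution gives 0/0, so we factor the numerator.
Factor: 7(x^2 - 49) = 7 * (x - 7)(x + 7)
Cancel the common factor (x - 7):
7(x^2 - 49)/(x - 7) = 7 * (x + 7)
Now substitute x = 7:
= 7 * (7 + 7) = 98

98


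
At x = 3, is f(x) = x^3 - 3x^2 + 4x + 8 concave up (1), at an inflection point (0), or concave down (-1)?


Concavity is determined by the sign of f''(x).
f(x) = x^3 - 3x^2 + 4x + 8
f'(x) = 3x^2 - 6x + 4
f''(x) = 6x - 6
f''(3) = 6 * 3 - 6
= 18 - 6
= 12
Since f''(3) > 0, the function is concave up (1)

1


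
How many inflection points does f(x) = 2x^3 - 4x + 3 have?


Inflection points occur where f''(x) = 0 and concavity changes.
f(x) = 2x^3 - 4x + 3
f'(x) = 6x^2 - 4
f''(x) = 12x
Set f''(x) = 0:
12x = 0
x = 0 / 12 = 0
Since f''(x) is linear (degree 1), it changes sign at this point.
Therefore there is exactly 1 inflection point.

1


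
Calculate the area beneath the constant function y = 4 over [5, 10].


The area under a constant function y = 4 is a rectangle.
Width = 10 - 5 = 5
Height = 4
Area = width * height
= 5 * 4
= 20

20


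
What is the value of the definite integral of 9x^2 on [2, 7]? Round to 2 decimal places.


Find the antiderivative of 9x^2:
F(x) = 9/3 * x^3
Apply the Fundamental Theorem of Calculus:
F(7) - F(2)
= 9/3 * 7^3 - 9/3 * 2^3
= 9/3 * (343 - 8)
= 9/3 * 335
= 1005 = 1005.00

1005.00


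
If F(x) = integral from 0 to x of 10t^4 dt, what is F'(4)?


By the Fundamental Theorem of Calculus (Part 1):
If F(x) = integral from 0 to x of f(t) dt, then F'(x) = f(x)
Here f(t) = 10t^4
So F'(x) = 10x^4
Evaluate at x = 4:
F'(4) = 10 * 4^4
= 10 * 256
= 2560

2560


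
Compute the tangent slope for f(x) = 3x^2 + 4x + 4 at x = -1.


The slope of the tangent line equals f'(x) at the point.
f(x) = 3x^2 + 4x + 4
f'(x) = 6x + 4
At x = -1:
f'(-1) = 6 * (-1) + 4
= -6 + 4
= -2

-2


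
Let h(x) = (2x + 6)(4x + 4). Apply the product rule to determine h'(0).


Let u(x) = 2x + 6 and v(x) = 4x + 4
u'(x) = 2
v'(x) = 4
Product rule: h'(x) = u'(x)*v(x) + u(x)*v'(x)
= 2 * (4x + 4) + (2x + 6) * 4
At x = 0:
u(0) = 2 * 0 + 6 = 6
v(0) = 4 * 0 + 4 = 4
h'(0) = 2 * 4 + 6 * 4
= 8 + 24
= 32

32


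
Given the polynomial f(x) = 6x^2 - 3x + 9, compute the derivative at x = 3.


Differentiate term by term using power and sum rules:
f(x) = 6x^2 - 3x + 9
f'(x) = 12x - 3
Substitute x = 3:
f'(3) = 12 * 3 - 3
= 36 - 3
= 33

33


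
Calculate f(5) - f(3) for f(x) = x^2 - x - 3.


Net change = f(b) - f(a)
f(x) = x^2 - x - 3
Compute f(5):
f(5) = 1 * 5^2 - 1 * 5 - 3
= 25 - 5 - 3
= 17
Compute f(3):
f(3) = 1 * 3^2 - 1 * 3 - 3
= 9 - 3 - 3
= 3
Net change = 17 - 3 = 14

14


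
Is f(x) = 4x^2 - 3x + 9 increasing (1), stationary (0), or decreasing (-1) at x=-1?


Compute f'(x) to determine behavior:
f'(x) = 8x - 3
f'(-1) = 8 * (-1) - 3
= -8 - 3
= -11
Since f'(-1) < 0, the function is decreasing (-1)

-1


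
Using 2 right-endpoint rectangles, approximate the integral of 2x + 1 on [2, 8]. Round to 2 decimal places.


Right Riemann sum uses right endpoints of each subinterval.
Interval: [2, 8], n = 2
dx = (8 - 2) / 2 = 3
Right endpoints: [5, 8]
f values: [11, 17]
Sum = dx * (sum of f values)
= 3 * 28
= 84 = 84.00

84.00


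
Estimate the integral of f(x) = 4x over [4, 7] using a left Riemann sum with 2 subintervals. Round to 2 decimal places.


Left Riemann sum uses left endpoints of each subinterval.
Interval: [4, 7], n = 2
dx = (7 - 4) / 2 = 3/2
Left endpoints: [4, 11/2]
f values: [16, 22]
Sum = dx * (sum of f values)
= 3/2 * 38
= 57 = 57.00

57.00


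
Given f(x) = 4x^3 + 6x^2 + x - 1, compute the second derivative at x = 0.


First derivative:
f'(x) = 12x^2 + 12x + 1
Second derivative:
f''(x) = 24x + 12
Substitute x = 0:
f''(0) = 24 * 0 + 12
= 0 + 12
= 12

12


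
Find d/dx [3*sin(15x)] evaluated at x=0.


Apply the chain rule to differentiate 3*sin(15x):
d/dx [3*sin(15x)]
= 3 * cos(15x) * d/dx(15x)
= 3 * 15 * cos(15x)
= 45 * cos(15x)
Evaluate at x = 0:
= 45 * cos(0)
= 45 * 1
= 45

45


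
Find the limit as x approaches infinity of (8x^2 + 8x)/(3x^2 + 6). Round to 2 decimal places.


For limits at infinity with equal-degree polynomials,
we compare leading coefficients.
Numerator leading term: 8x^2
Denominator leading term: 3x^2
Divide both by x^2:
lim = (8 + 8/x) / (3 + 6/x^2)
As x -> infinity, the 1/x and 1/x^2 terms vanish:
= 8/3 ≈ 2.67

2.67
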